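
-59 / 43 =-1.37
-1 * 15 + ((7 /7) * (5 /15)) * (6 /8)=-59 /4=-14.75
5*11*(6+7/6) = 2365/6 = 394.17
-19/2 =-9.50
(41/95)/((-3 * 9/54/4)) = -328/95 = -3.45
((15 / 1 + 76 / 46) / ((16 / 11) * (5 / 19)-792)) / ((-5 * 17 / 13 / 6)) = 3121833 / 161725420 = 0.02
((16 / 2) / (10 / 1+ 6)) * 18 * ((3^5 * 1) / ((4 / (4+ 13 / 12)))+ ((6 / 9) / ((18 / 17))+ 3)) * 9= 404925 / 16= 25307.81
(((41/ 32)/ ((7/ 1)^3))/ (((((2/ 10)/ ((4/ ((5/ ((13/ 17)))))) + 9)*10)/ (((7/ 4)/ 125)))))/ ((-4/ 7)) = -533/ 543200000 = -0.00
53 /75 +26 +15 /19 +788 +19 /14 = 16296223 /19950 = 816.85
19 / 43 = 0.44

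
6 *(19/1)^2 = 2166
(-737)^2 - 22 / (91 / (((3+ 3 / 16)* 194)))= 197659099 / 364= 543019.50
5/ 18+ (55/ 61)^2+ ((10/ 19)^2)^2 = 1.17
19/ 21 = 0.90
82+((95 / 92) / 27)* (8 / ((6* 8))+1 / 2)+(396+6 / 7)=12490217 / 26082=478.88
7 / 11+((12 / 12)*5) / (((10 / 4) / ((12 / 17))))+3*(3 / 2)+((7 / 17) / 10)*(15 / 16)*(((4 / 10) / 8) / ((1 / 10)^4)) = 25.85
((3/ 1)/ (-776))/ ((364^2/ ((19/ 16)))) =-57/ 1645070336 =-0.00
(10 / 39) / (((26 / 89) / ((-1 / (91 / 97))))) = -0.94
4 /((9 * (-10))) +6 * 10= 2698 /45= 59.96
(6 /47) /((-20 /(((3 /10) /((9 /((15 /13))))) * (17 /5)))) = -0.00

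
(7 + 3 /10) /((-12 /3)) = -73 /40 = -1.82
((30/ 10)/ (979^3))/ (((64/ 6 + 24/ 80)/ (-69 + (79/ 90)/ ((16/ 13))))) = -98333/ 4939283522096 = -0.00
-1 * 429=-429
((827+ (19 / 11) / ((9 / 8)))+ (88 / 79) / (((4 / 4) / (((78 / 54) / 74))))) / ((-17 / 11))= -79921789 / 149073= -536.13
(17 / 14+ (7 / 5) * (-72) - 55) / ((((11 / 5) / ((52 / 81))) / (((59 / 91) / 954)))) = -212813 / 6941781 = -0.03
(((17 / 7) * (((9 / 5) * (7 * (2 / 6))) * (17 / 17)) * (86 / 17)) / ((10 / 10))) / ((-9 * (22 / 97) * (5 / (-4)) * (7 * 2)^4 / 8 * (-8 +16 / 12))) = -4171 / 6602750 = -0.00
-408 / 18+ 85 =187 / 3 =62.33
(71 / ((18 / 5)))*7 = 138.06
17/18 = 0.94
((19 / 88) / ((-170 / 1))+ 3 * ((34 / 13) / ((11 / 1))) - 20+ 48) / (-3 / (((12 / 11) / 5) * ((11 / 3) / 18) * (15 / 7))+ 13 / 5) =-5583913 / 5620472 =-0.99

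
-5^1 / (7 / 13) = -65 / 7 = -9.29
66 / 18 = 11 / 3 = 3.67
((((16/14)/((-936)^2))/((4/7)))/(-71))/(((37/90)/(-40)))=0.00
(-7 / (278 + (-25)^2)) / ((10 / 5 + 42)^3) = -1 / 10988736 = -0.00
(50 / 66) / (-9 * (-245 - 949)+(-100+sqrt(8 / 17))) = 0.00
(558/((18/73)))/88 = 2263/88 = 25.72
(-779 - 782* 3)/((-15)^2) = -125/9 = -13.89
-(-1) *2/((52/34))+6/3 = 43/13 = 3.31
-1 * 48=-48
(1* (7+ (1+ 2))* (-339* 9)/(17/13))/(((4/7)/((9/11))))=-12493845/374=-33406.00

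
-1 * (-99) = 99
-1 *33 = -33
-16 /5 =-3.20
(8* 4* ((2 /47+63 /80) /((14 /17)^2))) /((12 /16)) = 1803938 /34545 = 52.22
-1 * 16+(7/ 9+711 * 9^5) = 41983823.78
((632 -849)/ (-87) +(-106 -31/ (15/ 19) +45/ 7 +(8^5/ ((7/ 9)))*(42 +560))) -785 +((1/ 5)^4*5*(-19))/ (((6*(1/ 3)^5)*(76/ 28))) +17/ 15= 3861289824647/ 152250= 25361509.52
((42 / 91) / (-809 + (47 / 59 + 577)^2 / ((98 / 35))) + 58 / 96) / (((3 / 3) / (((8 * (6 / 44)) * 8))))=310823139290 / 58948835803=5.27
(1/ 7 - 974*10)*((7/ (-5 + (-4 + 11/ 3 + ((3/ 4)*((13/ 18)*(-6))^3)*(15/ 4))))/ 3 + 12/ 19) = -9051716756/ 1495053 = -6054.45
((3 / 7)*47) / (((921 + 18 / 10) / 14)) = 235 / 769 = 0.31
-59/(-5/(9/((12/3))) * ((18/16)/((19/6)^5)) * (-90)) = -146089841/1749600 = -83.50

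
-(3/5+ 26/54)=-146/135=-1.08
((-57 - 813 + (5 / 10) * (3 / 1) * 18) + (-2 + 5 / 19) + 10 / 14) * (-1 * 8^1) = 898040 / 133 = 6752.18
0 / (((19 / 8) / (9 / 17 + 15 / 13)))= 0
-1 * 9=-9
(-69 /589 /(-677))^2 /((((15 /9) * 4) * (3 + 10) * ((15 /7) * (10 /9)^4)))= 218658447 /2067051415117000000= 0.00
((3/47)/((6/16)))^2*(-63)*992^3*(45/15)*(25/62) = -4761295257600/2209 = -2155407540.79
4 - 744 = -740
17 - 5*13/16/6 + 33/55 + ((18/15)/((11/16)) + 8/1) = 140809/5280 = 26.67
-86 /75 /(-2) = 0.57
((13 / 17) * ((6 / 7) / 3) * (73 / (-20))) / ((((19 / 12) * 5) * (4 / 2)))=-2847 / 56525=-0.05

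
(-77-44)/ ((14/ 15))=-1815/ 14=-129.64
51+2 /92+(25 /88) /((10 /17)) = 208491 /4048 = 51.50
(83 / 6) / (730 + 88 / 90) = 1245 / 65788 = 0.02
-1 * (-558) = 558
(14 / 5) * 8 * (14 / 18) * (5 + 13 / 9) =45472 / 405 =112.28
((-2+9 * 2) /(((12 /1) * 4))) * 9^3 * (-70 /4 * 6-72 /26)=-340443 /13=-26187.92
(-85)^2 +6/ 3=7227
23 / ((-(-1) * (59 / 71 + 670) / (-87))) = -2.98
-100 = -100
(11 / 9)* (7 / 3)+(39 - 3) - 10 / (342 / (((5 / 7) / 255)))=2371784 / 61047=38.85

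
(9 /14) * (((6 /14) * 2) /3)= 9 /49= 0.18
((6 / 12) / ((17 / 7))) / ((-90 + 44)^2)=7 / 71944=0.00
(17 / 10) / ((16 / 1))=17 / 160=0.11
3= 3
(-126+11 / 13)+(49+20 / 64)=-15775 / 208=-75.84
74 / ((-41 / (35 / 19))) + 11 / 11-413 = -323538 / 779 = -415.32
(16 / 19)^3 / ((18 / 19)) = 2048 / 3249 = 0.63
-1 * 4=-4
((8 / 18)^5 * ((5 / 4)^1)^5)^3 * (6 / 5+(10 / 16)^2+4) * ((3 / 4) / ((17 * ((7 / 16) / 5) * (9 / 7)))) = 54595947265625 / 168007163789233584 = 0.00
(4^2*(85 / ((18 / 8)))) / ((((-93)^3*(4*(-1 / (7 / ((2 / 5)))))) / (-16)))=-0.05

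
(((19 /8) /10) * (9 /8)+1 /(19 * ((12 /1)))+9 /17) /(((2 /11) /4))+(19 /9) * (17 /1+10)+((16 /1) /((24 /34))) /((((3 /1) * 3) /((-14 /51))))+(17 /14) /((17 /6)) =4357811581 /58605120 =74.36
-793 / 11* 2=-1586 / 11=-144.18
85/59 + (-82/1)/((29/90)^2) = -39116315/49619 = -788.33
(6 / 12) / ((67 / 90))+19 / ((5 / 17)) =21866 / 335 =65.27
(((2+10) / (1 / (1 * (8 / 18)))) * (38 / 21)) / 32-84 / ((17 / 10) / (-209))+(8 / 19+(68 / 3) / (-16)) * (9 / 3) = 840362711 / 81396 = 10324.37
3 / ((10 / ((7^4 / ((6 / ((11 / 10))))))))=26411 / 200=132.06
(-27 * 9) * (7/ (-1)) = 1701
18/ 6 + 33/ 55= 18/ 5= 3.60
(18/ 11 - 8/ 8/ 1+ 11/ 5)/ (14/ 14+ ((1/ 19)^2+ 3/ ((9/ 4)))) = 84474/ 69575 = 1.21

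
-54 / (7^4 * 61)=-54 / 146461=-0.00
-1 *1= -1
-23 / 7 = -3.29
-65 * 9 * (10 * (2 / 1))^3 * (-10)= 46800000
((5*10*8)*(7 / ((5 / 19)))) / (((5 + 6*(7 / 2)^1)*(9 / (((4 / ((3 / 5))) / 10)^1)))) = 30.31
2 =2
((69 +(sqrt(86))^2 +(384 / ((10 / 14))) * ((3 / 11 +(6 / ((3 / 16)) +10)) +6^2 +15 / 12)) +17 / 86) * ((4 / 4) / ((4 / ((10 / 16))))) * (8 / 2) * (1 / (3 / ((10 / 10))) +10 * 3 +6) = 7373787979 / 7568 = 974337.74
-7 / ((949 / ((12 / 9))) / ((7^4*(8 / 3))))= -537824 / 8541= -62.97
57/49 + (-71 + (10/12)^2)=-121967/1764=-69.14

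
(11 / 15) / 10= 11 / 150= 0.07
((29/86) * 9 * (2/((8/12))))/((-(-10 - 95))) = 261/3010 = 0.09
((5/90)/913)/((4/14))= 7/32868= 0.00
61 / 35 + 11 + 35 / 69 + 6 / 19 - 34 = -937619 / 45885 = -20.43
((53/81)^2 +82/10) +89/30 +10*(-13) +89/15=-7379279/65610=-112.47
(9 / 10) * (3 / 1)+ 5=7.70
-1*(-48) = 48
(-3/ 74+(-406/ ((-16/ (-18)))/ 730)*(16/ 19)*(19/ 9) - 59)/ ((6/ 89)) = -144600881/ 162060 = -892.27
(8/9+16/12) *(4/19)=80/171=0.47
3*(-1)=-3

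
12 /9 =4 /3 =1.33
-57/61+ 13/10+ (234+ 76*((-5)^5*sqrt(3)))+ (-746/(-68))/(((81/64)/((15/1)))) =102024817/279990 -237500*sqrt(3) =-410997.68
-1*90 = -90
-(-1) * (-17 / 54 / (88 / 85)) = -1445 / 4752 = -0.30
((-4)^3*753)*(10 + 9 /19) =-9590208 /19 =-504747.79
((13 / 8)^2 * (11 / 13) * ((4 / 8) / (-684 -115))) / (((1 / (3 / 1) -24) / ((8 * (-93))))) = -39897 / 907664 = -0.04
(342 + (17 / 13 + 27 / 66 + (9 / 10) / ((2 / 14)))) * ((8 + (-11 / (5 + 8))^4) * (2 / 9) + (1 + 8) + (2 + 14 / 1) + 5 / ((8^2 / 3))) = 9494.58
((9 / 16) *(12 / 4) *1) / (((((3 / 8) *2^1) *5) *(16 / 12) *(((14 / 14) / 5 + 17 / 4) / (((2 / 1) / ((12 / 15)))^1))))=135 / 712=0.19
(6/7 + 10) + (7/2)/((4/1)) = 657/56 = 11.73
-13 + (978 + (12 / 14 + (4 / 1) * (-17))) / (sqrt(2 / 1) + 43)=106091 / 12929 - 6376 * sqrt(2) / 12929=7.51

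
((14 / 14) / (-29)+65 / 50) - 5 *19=-27183 / 290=-93.73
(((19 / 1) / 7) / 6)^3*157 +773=58346887 / 74088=787.53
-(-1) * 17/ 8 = 17/ 8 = 2.12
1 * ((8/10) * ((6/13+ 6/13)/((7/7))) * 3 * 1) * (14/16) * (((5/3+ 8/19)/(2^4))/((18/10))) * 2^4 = 1666/741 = 2.25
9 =9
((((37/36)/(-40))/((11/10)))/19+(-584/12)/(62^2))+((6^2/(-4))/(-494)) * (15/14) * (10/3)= 134693225/2631925296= 0.05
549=549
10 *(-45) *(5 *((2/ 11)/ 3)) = -1500/ 11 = -136.36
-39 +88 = 49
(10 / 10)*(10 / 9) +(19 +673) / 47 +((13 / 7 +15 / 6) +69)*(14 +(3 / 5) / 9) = 31023137 / 29610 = 1047.72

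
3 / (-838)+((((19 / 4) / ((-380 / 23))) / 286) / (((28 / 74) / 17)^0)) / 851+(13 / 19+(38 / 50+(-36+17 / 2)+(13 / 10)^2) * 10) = -1683648694681 / 6739464160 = -249.82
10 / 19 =0.53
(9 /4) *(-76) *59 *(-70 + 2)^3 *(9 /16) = 1784421252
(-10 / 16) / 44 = -5 / 352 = -0.01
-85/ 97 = -0.88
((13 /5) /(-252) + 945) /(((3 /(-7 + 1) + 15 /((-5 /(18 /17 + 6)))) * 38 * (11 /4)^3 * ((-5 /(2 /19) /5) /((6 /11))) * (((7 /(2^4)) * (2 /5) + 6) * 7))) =10363739648 /141435919557933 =0.00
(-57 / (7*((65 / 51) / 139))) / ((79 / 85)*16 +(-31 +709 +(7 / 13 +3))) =-6869241 / 5386724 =-1.28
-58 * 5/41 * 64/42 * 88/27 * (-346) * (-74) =-20909250560/23247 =-899438.66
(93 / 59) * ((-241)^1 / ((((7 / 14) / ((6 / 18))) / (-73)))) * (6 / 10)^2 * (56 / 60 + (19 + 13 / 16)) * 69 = 562100625099 / 59000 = 9527129.24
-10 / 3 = -3.33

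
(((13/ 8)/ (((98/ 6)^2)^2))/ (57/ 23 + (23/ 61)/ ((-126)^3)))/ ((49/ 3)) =3230984133/ 5727994246933889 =0.00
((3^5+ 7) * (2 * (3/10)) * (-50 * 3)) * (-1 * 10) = 225000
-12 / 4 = -3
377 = 377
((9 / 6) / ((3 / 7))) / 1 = 7 / 2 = 3.50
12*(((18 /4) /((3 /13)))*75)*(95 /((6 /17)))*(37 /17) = 10281375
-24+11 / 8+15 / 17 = -2957 / 136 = -21.74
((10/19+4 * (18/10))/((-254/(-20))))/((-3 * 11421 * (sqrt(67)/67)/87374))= -128265032 * sqrt(67)/82676619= -12.70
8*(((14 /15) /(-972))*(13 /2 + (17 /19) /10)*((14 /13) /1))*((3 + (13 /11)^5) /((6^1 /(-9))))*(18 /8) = 26209276604 /26851227975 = 0.98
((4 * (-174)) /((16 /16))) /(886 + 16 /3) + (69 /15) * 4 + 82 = 665954 /6685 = 99.62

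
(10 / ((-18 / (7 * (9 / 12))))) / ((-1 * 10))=7 / 24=0.29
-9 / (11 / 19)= -171 / 11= -15.55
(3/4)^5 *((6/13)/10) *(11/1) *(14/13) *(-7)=-392931/432640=-0.91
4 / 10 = 2 / 5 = 0.40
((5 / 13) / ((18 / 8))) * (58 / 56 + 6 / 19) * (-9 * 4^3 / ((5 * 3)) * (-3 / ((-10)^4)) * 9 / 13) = 25884 / 14048125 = 0.00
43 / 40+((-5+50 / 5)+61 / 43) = 7.49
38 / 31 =1.23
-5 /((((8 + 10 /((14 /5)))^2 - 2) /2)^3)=-4705960 /269961894847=-0.00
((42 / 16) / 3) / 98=1 / 112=0.01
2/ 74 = 0.03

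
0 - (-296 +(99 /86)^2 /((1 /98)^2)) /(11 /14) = -321788558 /20339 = -15821.26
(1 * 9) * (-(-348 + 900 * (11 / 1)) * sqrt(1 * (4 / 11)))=-171936 * sqrt(11) / 11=-51840.65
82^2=6724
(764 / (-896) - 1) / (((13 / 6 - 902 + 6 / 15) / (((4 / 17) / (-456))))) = -2075 / 1952274016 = -0.00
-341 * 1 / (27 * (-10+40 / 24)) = 341 / 225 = 1.52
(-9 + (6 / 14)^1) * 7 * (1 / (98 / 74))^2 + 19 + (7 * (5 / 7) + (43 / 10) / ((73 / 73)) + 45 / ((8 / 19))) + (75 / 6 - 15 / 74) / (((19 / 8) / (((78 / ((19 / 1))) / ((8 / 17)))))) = 146.13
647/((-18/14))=-4529/9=-503.22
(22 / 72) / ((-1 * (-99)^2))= -1 / 32076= -0.00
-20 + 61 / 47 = -18.70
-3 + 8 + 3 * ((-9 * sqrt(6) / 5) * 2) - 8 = -29.45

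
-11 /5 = -2.20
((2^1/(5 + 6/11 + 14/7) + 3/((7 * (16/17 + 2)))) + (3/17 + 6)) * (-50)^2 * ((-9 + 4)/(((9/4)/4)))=-13012444000/88893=-146383.22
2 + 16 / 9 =3.78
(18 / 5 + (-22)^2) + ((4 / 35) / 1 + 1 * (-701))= -1493 / 7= -213.29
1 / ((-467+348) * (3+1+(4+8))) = -1 / 1904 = -0.00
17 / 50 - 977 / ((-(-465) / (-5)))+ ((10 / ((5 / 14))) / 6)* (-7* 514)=-26008723 / 1550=-16779.82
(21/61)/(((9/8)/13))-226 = -222.02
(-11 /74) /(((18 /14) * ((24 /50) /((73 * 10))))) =-702625 /3996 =-175.83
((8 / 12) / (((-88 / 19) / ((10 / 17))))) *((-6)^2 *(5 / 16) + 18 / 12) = -95 / 88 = -1.08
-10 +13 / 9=-77 / 9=-8.56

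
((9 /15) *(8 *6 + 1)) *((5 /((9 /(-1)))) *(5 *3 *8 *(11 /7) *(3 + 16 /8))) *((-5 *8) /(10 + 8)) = 308000 /9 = 34222.22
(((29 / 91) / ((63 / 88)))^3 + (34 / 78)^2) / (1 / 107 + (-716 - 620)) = -5609262213487 / 26935995020466987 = -0.00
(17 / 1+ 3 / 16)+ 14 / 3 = 21.85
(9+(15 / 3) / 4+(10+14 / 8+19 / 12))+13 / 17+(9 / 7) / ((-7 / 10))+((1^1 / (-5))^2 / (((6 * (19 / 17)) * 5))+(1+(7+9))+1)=320595649 / 7913500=40.51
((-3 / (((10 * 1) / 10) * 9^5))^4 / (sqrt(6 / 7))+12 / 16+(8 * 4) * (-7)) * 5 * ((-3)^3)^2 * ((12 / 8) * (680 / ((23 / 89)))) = -73871884575 / 23+75650 * sqrt(42) / 4735496038176927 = -3211821068.48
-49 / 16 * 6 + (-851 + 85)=-6275 / 8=-784.38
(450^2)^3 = 8303765625000000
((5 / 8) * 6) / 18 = 5 / 24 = 0.21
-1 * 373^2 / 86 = -139129 / 86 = -1617.78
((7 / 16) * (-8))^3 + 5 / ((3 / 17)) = -349 / 24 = -14.54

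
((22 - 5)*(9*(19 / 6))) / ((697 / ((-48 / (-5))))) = 6.67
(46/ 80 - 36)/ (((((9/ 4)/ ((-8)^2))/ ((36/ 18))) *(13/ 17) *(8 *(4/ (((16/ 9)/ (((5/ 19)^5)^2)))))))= -363547704822568096/ 3955078125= -91919222.16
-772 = -772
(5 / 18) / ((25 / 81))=9 / 10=0.90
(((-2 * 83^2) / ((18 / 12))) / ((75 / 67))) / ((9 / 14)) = -25847528 / 2025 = -12764.21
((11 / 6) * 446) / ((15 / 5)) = 2453 / 9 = 272.56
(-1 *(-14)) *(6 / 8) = 21 / 2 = 10.50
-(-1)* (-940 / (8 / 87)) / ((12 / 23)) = -156745 / 8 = -19593.12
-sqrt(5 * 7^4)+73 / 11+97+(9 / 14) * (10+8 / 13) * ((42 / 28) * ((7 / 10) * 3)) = 357879 / 2860 - 49 * sqrt(5) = 15.57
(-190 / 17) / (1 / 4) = -760 / 17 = -44.71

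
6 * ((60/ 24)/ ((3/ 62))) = 310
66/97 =0.68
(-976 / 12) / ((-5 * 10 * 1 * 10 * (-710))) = -61 / 266250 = -0.00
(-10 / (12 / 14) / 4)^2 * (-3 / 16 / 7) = -175 / 768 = -0.23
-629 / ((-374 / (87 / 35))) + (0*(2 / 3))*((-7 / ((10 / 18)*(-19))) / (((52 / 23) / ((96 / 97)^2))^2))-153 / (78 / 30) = -547203 / 10010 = -54.67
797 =797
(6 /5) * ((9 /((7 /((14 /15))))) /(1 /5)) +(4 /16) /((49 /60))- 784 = -190241 /245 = -776.49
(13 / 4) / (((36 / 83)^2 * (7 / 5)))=447785 / 36288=12.34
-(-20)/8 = 5/2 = 2.50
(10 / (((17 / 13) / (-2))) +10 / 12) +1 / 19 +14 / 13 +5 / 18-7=-757840 / 37791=-20.05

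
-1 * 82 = -82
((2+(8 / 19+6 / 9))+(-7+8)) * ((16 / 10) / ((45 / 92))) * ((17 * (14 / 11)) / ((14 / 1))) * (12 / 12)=2915296 / 141075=20.66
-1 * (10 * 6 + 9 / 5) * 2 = -618 / 5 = -123.60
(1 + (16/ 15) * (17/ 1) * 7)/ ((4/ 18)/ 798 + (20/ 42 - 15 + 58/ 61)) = -140119623/ 14865580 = -9.43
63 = 63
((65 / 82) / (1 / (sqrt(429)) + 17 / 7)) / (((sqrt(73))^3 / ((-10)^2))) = -79625 * sqrt(31317) / 13538889374 + 82957875 * sqrt(73) / 13538889374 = 0.05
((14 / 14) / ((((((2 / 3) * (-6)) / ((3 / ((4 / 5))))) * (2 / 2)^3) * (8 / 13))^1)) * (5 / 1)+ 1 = -847 / 128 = -6.62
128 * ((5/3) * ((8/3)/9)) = 5120/81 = 63.21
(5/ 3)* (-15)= -25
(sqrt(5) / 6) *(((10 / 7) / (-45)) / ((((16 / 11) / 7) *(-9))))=11 *sqrt(5) / 3888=0.01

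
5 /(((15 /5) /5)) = 25 /3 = 8.33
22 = 22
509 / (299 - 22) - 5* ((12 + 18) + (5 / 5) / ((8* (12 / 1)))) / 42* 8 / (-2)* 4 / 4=4503257 / 279216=16.13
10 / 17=0.59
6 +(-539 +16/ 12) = -1595/ 3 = -531.67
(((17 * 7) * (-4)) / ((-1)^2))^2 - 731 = 225845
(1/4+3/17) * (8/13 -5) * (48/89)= -19836/19669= -1.01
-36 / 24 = -3 / 2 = -1.50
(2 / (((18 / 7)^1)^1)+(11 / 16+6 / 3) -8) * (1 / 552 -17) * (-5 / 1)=-30635495 / 79488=-385.41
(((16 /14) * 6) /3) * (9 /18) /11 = 8 /77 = 0.10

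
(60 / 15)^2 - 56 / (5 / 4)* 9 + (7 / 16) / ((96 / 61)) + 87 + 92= -1596841 / 7680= -207.92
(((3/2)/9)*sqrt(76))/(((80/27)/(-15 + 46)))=279*sqrt(19)/80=15.20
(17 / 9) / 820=17 / 7380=0.00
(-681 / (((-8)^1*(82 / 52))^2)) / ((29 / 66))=-3797937 / 389992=-9.74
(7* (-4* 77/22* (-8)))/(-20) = -196/5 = -39.20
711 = 711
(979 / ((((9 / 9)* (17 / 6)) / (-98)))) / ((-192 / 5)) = 239855 / 272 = 881.82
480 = 480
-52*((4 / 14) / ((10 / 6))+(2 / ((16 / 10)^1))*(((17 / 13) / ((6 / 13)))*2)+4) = -61451 / 105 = -585.25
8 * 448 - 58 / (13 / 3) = 46418 / 13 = 3570.62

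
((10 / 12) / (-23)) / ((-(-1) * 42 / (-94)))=0.08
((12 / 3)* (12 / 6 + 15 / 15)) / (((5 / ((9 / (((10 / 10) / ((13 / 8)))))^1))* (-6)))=-117 / 20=-5.85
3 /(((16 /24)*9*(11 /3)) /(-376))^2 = 106032 /121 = 876.30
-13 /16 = -0.81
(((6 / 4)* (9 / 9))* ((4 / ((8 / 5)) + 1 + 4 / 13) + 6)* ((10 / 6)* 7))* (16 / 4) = 8925 / 13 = 686.54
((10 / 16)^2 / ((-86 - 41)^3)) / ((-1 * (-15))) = -5 / 393289536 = -0.00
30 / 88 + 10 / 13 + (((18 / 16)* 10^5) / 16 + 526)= 2161691 / 286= 7558.36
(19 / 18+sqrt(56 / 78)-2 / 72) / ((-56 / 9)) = -37 / 224-3 * sqrt(273) / 364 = -0.30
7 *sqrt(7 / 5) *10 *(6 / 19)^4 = 18144 *sqrt(35) / 130321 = 0.82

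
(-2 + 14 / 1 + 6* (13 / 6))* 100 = 2500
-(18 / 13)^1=-18 / 13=-1.38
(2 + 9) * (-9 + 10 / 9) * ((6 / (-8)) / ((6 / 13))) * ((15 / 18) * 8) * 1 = 50765 / 54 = 940.09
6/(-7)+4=22/7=3.14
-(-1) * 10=10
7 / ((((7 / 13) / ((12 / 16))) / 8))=78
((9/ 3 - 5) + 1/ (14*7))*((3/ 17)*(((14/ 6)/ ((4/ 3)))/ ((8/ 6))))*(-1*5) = 8775/ 3808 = 2.30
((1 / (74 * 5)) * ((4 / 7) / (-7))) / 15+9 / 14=174821 / 271950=0.64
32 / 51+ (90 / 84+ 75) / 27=7379 / 2142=3.44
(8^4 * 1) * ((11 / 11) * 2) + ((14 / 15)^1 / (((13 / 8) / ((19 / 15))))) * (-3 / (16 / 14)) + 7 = 7992163 / 975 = 8197.09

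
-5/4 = -1.25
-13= -13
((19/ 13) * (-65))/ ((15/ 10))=-190/ 3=-63.33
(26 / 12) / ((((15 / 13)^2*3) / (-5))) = -2197 / 810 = -2.71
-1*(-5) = 5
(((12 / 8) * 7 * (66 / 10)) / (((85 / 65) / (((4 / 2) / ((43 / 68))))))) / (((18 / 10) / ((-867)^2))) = 3009762756 / 43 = 69994482.70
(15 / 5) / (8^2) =3 / 64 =0.05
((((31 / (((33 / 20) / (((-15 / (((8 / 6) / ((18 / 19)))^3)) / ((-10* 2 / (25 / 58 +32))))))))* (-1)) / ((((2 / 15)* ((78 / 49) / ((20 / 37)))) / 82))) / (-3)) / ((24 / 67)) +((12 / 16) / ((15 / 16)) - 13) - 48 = 51234942112879 / 1611388480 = 31795.52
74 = 74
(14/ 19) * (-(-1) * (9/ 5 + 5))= 476/ 95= 5.01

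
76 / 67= 1.13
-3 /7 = -0.43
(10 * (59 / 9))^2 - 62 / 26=4295.15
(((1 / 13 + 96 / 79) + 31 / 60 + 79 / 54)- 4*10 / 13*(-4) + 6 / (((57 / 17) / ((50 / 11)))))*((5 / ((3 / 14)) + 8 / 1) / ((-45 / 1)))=-16.51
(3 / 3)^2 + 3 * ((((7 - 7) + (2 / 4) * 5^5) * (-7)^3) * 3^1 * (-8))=38587501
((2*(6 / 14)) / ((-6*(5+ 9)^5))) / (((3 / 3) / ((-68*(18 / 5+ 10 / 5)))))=17 / 168070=0.00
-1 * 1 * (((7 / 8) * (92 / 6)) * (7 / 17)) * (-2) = 1127 / 102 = 11.05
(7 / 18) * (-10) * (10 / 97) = -350 / 873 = -0.40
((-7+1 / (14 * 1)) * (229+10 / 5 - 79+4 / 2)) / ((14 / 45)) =-48015 / 14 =-3429.64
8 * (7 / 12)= 14 / 3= 4.67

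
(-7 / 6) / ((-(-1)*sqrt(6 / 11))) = -7*sqrt(66) / 36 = -1.58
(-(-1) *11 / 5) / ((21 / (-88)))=-968 / 105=-9.22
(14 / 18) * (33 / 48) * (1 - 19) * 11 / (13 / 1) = -847 / 104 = -8.14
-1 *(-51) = 51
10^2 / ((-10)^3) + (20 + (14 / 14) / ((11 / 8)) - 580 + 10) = -60431 / 110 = -549.37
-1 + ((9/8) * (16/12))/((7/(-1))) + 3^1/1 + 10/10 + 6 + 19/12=871/84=10.37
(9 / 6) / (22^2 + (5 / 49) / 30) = 441 / 142297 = 0.00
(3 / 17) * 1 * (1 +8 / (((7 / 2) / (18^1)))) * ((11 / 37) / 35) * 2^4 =1.01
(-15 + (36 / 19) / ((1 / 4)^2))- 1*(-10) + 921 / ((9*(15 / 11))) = 85808 / 855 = 100.36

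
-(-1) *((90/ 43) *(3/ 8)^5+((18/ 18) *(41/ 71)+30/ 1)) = 1530271937/ 50020352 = 30.59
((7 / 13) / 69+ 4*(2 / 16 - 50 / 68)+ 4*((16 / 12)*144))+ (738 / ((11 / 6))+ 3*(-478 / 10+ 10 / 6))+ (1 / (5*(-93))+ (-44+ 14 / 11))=17107400031 / 17333030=986.98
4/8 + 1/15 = 17/30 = 0.57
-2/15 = -0.13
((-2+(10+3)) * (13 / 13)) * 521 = 5731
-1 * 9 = -9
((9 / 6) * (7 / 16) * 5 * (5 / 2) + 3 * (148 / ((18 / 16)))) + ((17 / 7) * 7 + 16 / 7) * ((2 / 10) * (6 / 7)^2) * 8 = 28024385 / 65856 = 425.54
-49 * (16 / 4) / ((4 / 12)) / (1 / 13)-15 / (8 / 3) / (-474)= -9662001 / 1264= -7643.99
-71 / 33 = -2.15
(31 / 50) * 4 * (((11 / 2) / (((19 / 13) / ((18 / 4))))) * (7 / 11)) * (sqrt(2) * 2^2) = 50778 * sqrt(2) / 475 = 151.18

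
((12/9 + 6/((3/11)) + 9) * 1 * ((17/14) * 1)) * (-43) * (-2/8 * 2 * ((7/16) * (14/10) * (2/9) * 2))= 496349/2160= 229.79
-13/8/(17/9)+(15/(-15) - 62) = -8685/136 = -63.86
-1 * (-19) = 19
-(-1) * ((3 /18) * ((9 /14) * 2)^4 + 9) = 45405 /4802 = 9.46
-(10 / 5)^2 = -4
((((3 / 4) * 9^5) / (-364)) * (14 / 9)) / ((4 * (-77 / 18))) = 177147 / 16016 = 11.06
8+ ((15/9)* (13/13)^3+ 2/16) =235/24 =9.79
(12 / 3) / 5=4 / 5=0.80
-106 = -106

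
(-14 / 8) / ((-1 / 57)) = 399 / 4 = 99.75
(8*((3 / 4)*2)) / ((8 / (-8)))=-12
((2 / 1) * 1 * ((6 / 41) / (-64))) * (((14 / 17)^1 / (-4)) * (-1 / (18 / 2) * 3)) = -7 / 22304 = -0.00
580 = 580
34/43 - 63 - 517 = -579.21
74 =74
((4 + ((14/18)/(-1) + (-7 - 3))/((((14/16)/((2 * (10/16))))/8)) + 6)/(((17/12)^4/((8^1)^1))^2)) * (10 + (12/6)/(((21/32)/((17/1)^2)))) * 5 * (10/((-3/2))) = 4531222449487872000/341812114609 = 13256471.19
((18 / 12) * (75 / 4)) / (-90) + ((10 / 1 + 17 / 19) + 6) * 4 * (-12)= -246623 / 304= -811.26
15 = 15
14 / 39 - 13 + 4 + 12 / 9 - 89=-1252 / 13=-96.31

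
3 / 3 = 1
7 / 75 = 0.09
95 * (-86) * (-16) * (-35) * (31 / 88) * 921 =-16328316900 / 11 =-1484392445.45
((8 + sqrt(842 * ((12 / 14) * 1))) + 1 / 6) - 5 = 19 / 6 + 2 * sqrt(8841) / 7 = 30.03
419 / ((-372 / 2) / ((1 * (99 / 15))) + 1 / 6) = -27654 / 1849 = -14.96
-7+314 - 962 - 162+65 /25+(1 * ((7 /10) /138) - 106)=-254029 /276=-920.39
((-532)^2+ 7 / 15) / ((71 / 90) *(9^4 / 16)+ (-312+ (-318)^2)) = 135851744 / 48545037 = 2.80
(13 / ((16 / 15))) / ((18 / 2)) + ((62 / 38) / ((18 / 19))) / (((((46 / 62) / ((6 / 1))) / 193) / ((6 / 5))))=17812883 / 5520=3226.97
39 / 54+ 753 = 753.72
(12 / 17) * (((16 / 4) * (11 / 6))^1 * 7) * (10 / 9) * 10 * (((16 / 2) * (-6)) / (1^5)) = -19325.49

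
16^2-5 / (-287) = 73477 / 287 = 256.02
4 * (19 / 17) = 76 / 17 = 4.47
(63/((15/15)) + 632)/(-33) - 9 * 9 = -3368/33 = -102.06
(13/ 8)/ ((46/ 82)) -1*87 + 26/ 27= -413041/ 4968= -83.14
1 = 1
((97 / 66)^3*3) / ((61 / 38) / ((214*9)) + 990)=1855464209 / 192878353822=0.01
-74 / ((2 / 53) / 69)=-135309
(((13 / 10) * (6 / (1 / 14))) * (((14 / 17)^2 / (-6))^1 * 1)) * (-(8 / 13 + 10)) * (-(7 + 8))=-568008 / 289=-1965.43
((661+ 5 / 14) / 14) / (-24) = -1.97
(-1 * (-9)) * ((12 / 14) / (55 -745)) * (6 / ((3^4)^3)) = -2 / 15844815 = -0.00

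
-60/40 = -3/2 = -1.50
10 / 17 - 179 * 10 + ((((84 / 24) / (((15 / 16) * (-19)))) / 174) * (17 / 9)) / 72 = -122190753823 / 68285430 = -1789.41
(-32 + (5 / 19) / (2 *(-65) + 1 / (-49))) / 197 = -3873813 / 23846653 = -0.16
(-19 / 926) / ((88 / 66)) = -57 / 3704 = -0.02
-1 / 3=-0.33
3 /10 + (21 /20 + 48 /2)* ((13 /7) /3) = 2213 /140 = 15.81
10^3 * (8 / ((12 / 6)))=4000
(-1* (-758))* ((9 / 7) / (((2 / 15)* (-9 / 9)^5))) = -51165 / 7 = -7309.29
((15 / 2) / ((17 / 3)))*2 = 45 / 17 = 2.65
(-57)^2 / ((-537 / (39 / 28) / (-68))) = 718029 / 1253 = 573.05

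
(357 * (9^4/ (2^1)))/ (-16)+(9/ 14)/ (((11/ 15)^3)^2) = -29044765840779/ 396829664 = -73192.02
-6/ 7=-0.86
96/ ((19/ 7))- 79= -829/ 19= -43.63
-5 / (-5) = 1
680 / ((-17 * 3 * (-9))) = 40 / 27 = 1.48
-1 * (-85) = 85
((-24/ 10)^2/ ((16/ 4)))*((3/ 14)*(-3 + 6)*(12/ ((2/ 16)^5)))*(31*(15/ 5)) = 5924192256/ 175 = 33852527.18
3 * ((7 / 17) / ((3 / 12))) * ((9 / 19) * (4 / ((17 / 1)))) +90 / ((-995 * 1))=502938 / 1092709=0.46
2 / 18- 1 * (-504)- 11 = 4438 / 9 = 493.11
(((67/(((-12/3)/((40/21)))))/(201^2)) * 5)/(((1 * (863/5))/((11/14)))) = -1375/76497183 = -0.00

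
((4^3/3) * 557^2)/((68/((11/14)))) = 27301912/357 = 76475.94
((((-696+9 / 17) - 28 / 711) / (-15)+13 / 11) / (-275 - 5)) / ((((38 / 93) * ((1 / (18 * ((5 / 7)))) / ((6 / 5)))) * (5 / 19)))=-2204794803 / 90484625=-24.37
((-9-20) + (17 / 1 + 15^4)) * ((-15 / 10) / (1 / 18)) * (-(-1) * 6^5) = -10626300576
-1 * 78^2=-6084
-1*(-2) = 2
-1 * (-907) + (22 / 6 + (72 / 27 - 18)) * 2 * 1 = 2651 / 3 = 883.67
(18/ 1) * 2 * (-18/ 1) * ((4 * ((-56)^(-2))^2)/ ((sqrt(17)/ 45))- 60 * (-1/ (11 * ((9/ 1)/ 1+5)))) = -19440/ 77- 3645 * sqrt(17)/ 5224576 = -252.47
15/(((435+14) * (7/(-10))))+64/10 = 6.35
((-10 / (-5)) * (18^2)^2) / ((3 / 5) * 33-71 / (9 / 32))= -9447840 / 10469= -902.46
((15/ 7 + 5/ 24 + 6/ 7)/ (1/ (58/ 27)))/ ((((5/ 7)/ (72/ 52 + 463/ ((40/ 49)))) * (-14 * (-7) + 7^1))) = 660188683/ 12636000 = 52.25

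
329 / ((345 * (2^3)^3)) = 0.00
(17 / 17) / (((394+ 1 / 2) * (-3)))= -2 / 2367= -0.00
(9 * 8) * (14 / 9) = 112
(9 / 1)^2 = 81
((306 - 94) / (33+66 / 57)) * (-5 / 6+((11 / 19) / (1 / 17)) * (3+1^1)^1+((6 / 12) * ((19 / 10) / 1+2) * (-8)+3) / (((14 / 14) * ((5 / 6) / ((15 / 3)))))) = -2239462 / 9735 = -230.04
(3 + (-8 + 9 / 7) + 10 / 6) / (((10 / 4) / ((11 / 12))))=-473 / 630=-0.75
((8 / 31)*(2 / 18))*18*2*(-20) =-640 / 31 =-20.65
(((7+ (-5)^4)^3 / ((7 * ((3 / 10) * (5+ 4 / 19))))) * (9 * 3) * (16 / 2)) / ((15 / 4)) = 306962137088 / 231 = 1328840420.29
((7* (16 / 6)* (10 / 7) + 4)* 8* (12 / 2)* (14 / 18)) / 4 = 2576 / 9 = 286.22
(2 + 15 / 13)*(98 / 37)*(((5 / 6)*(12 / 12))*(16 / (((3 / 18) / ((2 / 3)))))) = 642880 / 1443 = 445.52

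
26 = 26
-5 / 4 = -1.25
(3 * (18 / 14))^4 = 531441 / 2401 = 221.34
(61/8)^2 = 3721/64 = 58.14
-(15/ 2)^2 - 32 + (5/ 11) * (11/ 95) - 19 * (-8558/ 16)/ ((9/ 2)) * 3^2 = 384504/ 19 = 20237.05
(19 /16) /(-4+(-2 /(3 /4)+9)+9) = 57 /544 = 0.10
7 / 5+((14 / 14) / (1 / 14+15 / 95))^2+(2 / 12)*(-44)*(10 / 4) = 116206 / 55815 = 2.08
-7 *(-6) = 42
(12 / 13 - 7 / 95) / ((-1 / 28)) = -29372 / 1235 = -23.78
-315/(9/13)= -455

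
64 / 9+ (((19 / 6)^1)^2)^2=139537 / 1296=107.67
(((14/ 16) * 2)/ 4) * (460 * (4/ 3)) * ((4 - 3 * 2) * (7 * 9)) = -33810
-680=-680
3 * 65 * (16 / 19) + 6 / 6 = 3139 / 19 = 165.21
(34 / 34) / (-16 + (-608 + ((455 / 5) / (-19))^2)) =-0.00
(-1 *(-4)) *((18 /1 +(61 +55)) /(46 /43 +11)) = 23048 /519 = 44.41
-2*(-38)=76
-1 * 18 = -18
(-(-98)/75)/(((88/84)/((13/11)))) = 4459/3025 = 1.47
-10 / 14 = -5 / 7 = -0.71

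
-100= -100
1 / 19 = 0.05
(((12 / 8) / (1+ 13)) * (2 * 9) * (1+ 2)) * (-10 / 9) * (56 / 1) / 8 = -45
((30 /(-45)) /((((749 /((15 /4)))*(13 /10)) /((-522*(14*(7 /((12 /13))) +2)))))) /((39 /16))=7528400 /126581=59.47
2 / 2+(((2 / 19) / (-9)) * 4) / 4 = 169 / 171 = 0.99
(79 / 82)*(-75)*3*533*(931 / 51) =-71710275 / 34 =-2109125.74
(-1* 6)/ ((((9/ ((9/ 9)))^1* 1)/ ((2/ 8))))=-1/ 6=-0.17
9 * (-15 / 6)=-45 / 2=-22.50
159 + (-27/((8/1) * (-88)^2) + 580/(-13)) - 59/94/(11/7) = 4314627727/37852672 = 113.98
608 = 608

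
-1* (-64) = 64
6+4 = 10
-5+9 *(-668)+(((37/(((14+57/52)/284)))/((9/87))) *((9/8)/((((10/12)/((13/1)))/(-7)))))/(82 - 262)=-27959136/19625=-1424.67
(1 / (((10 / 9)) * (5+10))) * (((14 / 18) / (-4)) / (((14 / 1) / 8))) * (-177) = 59 / 50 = 1.18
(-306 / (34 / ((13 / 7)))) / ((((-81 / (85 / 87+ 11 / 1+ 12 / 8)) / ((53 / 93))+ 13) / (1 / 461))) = -2077335 / 140587943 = -0.01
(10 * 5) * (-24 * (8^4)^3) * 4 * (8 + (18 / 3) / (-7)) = -16492674416640000 / 7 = -2356096345234285.71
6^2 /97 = 36 /97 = 0.37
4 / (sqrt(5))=4 * sqrt(5) / 5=1.79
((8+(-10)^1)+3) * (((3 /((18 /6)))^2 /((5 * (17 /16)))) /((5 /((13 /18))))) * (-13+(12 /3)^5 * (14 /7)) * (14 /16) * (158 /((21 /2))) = 1671956 /2295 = 728.52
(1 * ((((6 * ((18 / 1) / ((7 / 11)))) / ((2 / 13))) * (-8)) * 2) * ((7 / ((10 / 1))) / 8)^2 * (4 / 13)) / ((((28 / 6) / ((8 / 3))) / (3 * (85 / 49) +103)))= -3149388 / 1225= -2570.93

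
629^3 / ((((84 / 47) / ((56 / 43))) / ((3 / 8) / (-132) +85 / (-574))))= -178334017961101 / 6516048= -27368432.21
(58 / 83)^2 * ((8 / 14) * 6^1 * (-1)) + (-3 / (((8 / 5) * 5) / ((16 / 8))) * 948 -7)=-34704850 / 48223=-719.67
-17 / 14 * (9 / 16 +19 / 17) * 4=-8.16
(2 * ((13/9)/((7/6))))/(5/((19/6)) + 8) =38/147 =0.26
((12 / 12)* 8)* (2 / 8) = 2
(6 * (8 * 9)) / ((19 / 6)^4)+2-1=690193 / 130321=5.30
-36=-36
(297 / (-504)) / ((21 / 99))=-1089 / 392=-2.78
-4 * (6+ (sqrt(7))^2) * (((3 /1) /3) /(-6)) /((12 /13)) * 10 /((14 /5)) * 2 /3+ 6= 5359 /189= 28.35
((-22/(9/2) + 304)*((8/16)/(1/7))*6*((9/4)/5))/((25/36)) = 508788/125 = 4070.30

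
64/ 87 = 0.74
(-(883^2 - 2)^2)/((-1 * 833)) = 729786096.00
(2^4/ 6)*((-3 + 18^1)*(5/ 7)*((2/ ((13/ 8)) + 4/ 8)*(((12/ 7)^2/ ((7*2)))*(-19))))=-6156000/ 31213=-197.23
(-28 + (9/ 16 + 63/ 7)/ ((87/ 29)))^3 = -62570773/ 4096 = -15276.07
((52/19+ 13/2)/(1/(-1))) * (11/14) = -3861/532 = -7.26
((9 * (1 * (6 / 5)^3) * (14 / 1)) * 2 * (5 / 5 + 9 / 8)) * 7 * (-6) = -4858056 / 125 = -38864.45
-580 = -580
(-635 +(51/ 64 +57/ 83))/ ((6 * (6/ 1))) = -3365239/ 191232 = -17.60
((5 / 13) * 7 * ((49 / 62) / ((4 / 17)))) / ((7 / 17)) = 70805 / 3224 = 21.96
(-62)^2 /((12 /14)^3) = 329623 /54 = 6104.13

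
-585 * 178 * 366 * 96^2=-351236321280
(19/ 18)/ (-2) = -19/ 36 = -0.53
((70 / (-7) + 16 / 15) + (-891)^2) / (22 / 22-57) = -11908081 / 840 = -14176.29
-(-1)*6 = 6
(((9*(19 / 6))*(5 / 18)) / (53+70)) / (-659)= -95 / 972684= -0.00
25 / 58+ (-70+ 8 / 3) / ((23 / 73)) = -853543 / 4002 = -213.28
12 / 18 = 2 / 3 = 0.67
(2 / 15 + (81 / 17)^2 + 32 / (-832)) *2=2569483 / 56355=45.59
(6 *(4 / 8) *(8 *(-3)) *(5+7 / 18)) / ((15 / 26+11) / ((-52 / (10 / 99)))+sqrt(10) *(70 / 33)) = -105320172672 *sqrt(10) / 5757832885- 1116560016 / 5757832885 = -58.04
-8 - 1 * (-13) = 5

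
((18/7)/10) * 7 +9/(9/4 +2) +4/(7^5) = 5597071/1428595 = 3.92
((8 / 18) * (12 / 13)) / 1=16 / 39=0.41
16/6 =8/3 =2.67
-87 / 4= -21.75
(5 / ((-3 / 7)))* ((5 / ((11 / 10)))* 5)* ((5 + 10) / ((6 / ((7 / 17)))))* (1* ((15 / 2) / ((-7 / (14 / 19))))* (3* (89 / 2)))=204421875 / 7106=28767.50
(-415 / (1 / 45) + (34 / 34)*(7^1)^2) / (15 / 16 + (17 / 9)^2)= -4134.15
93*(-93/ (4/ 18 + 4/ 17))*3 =-3969891/ 70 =-56712.73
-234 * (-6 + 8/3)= 780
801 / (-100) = -801 / 100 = -8.01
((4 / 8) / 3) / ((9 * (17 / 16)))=8 / 459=0.02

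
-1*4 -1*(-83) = 79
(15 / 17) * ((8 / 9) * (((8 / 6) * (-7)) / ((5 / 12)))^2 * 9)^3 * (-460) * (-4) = 105006995308695.12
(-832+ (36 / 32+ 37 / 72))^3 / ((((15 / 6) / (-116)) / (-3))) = -79696681724.67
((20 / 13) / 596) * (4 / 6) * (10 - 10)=0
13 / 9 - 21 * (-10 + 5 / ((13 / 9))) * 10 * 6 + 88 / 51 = 16392605 / 1989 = 8241.63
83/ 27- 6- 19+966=25490/ 27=944.07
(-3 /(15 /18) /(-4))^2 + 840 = 84081 /100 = 840.81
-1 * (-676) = 676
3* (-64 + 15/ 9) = -187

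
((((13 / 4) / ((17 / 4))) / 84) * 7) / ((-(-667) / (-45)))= -0.00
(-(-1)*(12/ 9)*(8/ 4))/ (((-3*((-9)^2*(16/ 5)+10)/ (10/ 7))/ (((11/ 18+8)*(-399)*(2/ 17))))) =589000/ 308907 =1.91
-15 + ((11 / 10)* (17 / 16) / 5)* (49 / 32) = -14.64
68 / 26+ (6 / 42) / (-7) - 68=-41663 / 637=-65.41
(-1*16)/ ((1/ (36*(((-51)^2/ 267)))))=-499392/ 89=-5611.15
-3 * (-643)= 1929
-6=-6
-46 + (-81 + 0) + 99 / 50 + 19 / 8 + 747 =624.36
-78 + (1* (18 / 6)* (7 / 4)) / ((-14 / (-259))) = 153 / 8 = 19.12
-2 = -2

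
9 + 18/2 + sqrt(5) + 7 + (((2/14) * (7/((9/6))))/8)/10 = 27.24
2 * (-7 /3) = -14 /3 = -4.67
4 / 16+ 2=9 / 4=2.25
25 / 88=0.28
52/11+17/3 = 343/33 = 10.39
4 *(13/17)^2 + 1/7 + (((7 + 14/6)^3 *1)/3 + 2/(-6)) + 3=276.16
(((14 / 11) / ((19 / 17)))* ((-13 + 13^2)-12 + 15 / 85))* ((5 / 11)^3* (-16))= -3612000 / 14641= -246.70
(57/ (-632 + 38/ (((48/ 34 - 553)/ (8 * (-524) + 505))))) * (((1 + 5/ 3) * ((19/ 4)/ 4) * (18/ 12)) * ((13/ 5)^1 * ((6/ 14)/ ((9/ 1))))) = -44006261/ 496224680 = -0.09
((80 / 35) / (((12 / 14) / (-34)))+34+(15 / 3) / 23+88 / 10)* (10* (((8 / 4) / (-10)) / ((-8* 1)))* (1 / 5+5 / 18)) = -706877 / 124200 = -5.69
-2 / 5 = -0.40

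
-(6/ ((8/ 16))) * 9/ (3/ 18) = -648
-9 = -9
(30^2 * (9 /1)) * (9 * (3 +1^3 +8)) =874800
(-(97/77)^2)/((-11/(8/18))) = 37636/586971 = 0.06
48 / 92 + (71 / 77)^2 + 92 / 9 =14229583 / 1227303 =11.59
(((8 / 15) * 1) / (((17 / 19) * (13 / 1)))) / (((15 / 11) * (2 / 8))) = 6688 / 49725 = 0.13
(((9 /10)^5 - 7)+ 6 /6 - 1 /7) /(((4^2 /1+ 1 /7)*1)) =-3886657 /11300000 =-0.34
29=29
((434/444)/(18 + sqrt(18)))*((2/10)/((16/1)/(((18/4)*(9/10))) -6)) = -5859/1044140 + 1953*sqrt(2)/2088280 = -0.00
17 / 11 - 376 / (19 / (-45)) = 186443 / 209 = 892.07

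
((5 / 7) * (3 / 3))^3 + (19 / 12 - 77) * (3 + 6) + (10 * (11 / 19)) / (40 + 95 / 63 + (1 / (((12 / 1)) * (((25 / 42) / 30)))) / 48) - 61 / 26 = -48352003028649 / 71043980644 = -680.59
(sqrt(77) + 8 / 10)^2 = 8 * sqrt(77) / 5 + 1941 / 25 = 91.68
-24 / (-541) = 24 / 541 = 0.04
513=513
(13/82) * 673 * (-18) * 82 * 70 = -11023740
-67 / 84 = -0.80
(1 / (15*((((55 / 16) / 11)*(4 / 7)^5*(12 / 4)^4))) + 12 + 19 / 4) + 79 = 95.79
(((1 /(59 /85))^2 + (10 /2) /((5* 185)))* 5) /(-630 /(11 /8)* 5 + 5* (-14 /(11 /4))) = -7370583 /1640873780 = -0.00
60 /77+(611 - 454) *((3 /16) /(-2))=-34347 /2464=-13.94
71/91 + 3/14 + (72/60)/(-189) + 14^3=22481453/8190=2744.99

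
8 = 8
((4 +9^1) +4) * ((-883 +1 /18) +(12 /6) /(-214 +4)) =-9456437 /630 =-15010.22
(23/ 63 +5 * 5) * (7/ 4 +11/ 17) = 7661/ 126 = 60.80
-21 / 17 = -1.24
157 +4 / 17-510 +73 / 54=-322597 / 918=-351.41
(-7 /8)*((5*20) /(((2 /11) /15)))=-28875 /4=-7218.75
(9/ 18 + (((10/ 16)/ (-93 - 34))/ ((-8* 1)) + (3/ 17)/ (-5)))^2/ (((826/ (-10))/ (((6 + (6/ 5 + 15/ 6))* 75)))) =-30074859708051/ 15770493362176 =-1.91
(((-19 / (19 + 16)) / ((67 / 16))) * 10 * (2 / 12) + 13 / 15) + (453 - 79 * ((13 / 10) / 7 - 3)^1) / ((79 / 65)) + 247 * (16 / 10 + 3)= 1881265297 / 1111530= 1692.50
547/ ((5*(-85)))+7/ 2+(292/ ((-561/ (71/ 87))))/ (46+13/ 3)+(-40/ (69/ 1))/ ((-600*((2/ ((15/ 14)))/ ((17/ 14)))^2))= 478595716975487/ 217058993659200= 2.20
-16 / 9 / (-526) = 8 / 2367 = 0.00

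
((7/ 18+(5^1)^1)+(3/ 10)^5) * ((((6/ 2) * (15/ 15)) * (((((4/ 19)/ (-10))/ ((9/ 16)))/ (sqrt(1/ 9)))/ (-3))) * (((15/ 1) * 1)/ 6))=4852187/ 3206250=1.51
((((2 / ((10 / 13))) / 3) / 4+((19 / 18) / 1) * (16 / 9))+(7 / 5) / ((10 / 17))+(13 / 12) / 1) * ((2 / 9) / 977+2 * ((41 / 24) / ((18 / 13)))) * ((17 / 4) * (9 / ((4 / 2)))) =24904650769 / 94964400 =262.25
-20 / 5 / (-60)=1 / 15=0.07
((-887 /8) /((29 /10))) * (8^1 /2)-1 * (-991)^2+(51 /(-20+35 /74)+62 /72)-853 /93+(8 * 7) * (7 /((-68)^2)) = -45935639220101 /46765980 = -982244.77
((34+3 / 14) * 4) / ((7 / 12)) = 11496 / 49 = 234.61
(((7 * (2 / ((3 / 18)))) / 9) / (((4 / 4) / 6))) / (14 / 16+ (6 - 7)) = -448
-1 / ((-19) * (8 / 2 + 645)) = 1 / 12331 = 0.00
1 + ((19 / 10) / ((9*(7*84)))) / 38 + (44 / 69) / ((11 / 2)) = 2716583 / 2434320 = 1.12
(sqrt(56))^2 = 56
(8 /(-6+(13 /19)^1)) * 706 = -107312 /101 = -1062.50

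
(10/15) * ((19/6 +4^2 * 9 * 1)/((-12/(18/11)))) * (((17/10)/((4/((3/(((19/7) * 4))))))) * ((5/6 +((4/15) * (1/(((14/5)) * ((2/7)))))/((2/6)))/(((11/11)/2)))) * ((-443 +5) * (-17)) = -130400557/3040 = -42894.92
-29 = -29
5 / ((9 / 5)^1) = 25 / 9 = 2.78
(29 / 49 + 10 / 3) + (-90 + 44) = -6185 / 147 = -42.07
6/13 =0.46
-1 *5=-5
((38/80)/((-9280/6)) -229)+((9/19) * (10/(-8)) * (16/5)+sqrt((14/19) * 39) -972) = -4241889083/3526400+sqrt(10374)/19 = -1197.53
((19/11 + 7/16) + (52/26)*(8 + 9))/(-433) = -6365/76208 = -0.08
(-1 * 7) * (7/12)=-4.08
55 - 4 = 51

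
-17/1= -17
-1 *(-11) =11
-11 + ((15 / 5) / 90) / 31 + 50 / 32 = -70207 / 7440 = -9.44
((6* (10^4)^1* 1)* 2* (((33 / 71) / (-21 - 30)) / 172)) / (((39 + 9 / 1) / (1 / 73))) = -6875 / 3788773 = -0.00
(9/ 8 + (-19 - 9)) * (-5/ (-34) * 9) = -9675/ 272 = -35.57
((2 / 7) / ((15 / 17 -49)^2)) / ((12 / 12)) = 289 / 2341934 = 0.00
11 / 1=11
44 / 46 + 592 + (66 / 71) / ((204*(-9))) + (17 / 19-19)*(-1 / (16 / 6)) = 5694140807 / 9494262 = 599.75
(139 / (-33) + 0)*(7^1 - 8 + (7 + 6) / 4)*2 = -417 / 22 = -18.95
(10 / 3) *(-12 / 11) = -40 / 11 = -3.64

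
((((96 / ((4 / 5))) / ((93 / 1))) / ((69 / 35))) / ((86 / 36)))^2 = 70560000 / 939974281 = 0.08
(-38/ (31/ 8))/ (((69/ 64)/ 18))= -116736/ 713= -163.73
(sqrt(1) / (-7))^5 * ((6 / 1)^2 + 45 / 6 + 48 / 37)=-3315 / 1243718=-0.00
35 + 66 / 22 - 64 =-26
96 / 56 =12 / 7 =1.71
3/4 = 0.75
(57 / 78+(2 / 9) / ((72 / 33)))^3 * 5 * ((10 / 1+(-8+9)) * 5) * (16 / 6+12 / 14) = 2322094615225 / 4151380896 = 559.35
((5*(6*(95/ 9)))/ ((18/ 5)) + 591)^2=336062224/ 729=460990.71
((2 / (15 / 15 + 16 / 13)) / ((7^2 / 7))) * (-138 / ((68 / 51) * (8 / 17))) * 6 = -137241 / 812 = -169.02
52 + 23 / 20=1063 / 20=53.15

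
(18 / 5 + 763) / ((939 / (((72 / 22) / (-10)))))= -22998 / 86075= -0.27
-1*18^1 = -18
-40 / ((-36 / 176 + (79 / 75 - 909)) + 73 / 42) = 308000 / 6979381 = 0.04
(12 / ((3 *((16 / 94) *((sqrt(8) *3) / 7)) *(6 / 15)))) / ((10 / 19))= 6251 *sqrt(2) / 96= 92.09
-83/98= -0.85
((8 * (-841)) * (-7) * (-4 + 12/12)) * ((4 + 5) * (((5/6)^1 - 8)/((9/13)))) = 13163332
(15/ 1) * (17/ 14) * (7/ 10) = 51/ 4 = 12.75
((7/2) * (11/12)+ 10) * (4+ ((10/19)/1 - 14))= -125.13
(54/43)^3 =157464/79507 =1.98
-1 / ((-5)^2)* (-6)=6 / 25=0.24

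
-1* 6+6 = 0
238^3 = 13481272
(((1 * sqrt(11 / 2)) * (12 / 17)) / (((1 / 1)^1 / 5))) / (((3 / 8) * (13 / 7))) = 560 * sqrt(22) / 221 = 11.89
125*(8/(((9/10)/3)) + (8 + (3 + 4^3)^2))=1696375/3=565458.33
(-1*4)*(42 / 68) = -42 / 17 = -2.47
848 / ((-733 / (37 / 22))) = -15688 / 8063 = -1.95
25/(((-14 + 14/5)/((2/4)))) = -125/112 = -1.12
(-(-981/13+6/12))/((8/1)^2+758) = 1949/21372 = 0.09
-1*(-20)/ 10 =2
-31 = -31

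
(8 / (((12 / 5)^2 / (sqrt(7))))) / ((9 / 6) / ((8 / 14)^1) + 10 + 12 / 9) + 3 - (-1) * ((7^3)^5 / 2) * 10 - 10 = 20 * sqrt(7) / 201 + 23737807549708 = 23737807549708.26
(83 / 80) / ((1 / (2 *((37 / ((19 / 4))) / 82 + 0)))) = 3071 / 15580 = 0.20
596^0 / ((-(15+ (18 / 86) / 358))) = -15394 / 230919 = -0.07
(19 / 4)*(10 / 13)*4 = 190 / 13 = 14.62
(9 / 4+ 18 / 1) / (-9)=-9 / 4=-2.25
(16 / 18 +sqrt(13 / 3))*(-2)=-2*sqrt(39) / 3-16 / 9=-5.94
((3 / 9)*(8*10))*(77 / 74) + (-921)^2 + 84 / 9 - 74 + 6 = 31383773 / 37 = 848210.08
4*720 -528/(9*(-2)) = 8728/3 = 2909.33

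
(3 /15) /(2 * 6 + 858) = 1 /4350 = 0.00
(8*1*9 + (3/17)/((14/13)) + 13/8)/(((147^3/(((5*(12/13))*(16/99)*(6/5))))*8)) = 140494/54054891891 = 0.00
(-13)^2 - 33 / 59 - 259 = -5343 / 59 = -90.56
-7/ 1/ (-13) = 7/ 13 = 0.54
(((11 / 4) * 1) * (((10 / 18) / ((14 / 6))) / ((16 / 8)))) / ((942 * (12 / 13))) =715 / 1899072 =0.00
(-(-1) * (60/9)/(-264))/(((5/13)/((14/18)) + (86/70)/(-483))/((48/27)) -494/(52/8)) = 732550/2196654867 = 0.00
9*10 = 90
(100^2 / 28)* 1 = 2500 / 7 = 357.14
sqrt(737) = 27.15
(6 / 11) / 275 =6 / 3025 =0.00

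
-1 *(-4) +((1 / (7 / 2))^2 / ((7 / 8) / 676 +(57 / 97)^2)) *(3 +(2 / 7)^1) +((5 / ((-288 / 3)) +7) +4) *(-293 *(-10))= 9315590378000707 / 290366595120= 32082.17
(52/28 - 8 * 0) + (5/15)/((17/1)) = 670/357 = 1.88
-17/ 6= -2.83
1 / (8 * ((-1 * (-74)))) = 1 / 592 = 0.00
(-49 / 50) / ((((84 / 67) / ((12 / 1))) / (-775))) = 14539 / 2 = 7269.50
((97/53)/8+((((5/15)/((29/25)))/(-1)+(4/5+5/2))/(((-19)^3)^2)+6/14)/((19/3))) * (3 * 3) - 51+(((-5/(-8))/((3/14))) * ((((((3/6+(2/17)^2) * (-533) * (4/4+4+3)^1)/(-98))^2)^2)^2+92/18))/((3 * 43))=62412388783948795448735436591117334025615533214884206780767/44219709200033762601733607422234784091450148741080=1411415631.47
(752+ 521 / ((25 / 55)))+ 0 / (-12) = 9491 / 5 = 1898.20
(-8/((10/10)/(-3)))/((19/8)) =192/19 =10.11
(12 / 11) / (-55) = -12 / 605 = -0.02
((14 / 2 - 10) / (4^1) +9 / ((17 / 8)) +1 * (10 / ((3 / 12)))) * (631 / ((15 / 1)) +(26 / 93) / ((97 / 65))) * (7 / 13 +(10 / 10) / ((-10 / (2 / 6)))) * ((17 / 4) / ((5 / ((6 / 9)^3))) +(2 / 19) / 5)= 863506620389 / 3409126110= 253.29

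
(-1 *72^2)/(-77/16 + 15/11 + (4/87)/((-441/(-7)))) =5000776704/3326263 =1503.42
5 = 5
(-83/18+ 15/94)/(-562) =1883/237726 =0.01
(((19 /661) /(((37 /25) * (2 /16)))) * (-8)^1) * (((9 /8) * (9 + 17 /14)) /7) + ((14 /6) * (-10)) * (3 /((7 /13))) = -158236390 /1198393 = -132.04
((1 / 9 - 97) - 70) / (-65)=1502 / 585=2.57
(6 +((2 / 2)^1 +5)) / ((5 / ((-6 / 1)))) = -72 / 5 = -14.40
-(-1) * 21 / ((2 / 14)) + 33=180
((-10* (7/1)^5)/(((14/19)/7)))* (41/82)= -1596665/2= -798332.50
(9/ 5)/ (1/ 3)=27/ 5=5.40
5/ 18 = 0.28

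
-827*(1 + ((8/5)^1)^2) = -73603/25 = -2944.12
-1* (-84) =84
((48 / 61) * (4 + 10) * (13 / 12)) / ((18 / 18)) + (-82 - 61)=-7995 / 61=-131.07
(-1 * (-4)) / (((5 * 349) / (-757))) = -3028 / 1745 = -1.74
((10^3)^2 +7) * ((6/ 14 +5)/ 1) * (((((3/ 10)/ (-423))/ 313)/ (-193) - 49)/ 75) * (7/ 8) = -79300053467488597/ 25553007000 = -3103355.06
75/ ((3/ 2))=50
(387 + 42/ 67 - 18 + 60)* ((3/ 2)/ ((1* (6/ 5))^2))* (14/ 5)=335825/ 268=1253.08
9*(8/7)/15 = 0.69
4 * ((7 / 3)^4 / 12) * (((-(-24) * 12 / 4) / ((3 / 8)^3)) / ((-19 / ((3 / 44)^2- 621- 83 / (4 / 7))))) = 911812057856 / 1675971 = 544050.02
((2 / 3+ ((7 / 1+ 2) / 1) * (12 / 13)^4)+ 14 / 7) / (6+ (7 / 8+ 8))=0.62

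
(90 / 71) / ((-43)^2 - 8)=90 / 130711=0.00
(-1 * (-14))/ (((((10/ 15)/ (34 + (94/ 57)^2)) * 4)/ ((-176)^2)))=6467122816/ 1083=5971489.21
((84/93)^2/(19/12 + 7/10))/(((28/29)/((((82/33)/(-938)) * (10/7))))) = -0.00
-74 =-74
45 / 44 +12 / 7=843 / 308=2.74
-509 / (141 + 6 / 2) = -509 / 144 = -3.53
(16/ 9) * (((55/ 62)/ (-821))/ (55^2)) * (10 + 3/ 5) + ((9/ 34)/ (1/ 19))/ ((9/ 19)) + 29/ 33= 24621919259/ 2141701650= 11.50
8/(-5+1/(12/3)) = -32/19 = -1.68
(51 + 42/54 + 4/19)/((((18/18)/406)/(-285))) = -18046700/3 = -6015566.67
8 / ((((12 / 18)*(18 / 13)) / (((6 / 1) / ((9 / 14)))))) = 728 / 9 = 80.89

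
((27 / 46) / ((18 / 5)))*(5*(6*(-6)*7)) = -4725 / 23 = -205.43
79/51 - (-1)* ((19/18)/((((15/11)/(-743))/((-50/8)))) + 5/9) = 13207123/3672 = 3596.71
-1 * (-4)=4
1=1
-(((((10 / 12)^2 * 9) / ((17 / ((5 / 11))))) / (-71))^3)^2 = -3814697265625 / 22436736083599722763118546944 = -0.00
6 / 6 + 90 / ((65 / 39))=55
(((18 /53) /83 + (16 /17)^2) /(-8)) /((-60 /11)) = 6222403 /305114640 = 0.02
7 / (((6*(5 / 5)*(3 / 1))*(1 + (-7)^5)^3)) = -7 / 85440854423088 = -0.00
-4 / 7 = -0.57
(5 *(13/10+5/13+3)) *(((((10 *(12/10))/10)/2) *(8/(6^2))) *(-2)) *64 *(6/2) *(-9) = 701568/65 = 10793.35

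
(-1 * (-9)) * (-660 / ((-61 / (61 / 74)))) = 2970 / 37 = 80.27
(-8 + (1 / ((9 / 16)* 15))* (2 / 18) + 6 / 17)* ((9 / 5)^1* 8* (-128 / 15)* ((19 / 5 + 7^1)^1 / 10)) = 161462272 / 159375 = 1013.10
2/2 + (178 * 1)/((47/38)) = 144.91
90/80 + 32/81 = 985/648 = 1.52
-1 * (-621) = 621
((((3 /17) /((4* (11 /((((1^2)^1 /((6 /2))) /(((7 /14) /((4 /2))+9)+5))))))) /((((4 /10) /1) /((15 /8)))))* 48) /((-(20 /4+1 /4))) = -100 /24871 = -0.00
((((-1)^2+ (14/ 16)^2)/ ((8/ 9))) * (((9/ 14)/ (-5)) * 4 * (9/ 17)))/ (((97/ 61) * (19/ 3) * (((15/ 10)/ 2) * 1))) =-5024997/ 70181440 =-0.07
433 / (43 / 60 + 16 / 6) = 25980 / 203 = 127.98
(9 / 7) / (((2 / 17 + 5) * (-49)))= -51 / 9947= -0.01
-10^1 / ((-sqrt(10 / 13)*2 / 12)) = 6*sqrt(130) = 68.41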